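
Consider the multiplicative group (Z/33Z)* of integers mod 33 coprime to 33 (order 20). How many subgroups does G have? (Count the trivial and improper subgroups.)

10

|G| = 20, so by Lagrange every subgroup order divides 20. Divisors: 1, 2, 4, 5, 10, 20.
Subgroups by order — order 1: 1; order 2: 3; order 4: 1; order 5: 1; order 10: 3; order 20: 1.
Total: 1 + 3 + 1 + 1 + 3 + 1 = 10.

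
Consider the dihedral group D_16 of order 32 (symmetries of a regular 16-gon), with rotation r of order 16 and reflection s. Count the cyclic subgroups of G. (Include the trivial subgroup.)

Group the elements of G by the cyclic subgroup they generate; each cyclic subgroup of order d accounts for φ(d) elements.
Cyclic subgroups by order — order 1: 1; order 2: 17; order 4: 1; order 8: 1; order 16: 1.
Total: 21.

21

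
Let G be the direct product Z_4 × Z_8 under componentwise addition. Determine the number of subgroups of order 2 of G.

3

|G| = 32 and 2 | 32, so subgroups of order 2 are possible by Lagrange.
The subgroups of order 2 are: {(0,0), (0,4)}; {(0,0), (2,0)}; {(0,0), (2,4)}.
So G has 3 subgroups of order 2.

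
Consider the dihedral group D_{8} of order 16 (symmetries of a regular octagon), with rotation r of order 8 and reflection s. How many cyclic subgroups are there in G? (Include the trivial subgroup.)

12

A cyclic subgroup of order d is generated by each of its φ(d) elements of order d, so the cyclic subgroups of order d number (#elements of order d)/φ(d).
Cyclic subgroups by order — order 1: 1; order 2: 9; order 4: 1; order 8: 1.
Total: 12.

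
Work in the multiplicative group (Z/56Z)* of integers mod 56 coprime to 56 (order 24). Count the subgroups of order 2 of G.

|G| = 24 and 2 | 24, so subgroups of order 2 are possible by Lagrange.
The subgroups of order 2 are: {1, 13}; {1, 15}; {1, 27}; {1, 29}; … (7 in all).
So G has 7 subgroups of order 2.

7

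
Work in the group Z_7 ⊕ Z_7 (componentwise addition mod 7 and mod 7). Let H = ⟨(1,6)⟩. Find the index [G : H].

7

|⟨(1,6)⟩| = 7 and |G| = 49.
By Lagrange, [G : H] = |G|/|H| = 49/7 = 7.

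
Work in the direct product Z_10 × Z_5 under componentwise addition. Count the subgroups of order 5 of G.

6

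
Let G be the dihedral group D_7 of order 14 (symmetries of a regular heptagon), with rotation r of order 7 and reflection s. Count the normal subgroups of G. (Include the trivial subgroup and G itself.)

3

G has 10 subgroups. Checking conjugation-invariance by order — order 1: 1/1 normal; order 2: 0/7 normal; order 7: 1/1 normal; order 14: 1/1 normal.
Total normal subgroups: 3.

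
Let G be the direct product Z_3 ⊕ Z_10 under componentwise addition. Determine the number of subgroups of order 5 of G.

|G| = 30 and 5 | 30, so subgroups of order 5 are possible by Lagrange.
The subgroups of order 5 are: {(0,0), (0,2), (0,4), (0,6), (0,8)}.
So G has 1 subgroup of order 5.

1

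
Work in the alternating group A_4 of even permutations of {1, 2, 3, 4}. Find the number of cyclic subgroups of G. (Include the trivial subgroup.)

8

Each element a generates a cyclic subgroup ⟨a⟩; distinct elements may generate the same one (a cyclic group of order d has φ(d) generators).
Cyclic subgroups by order — order 1: 1; order 2: 3; order 3: 4.
Total: 8.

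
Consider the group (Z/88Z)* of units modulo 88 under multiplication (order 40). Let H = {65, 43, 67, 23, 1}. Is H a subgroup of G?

Closure fails: 65 · 23 = 87 ∉ H. So H is not a subgroup.

No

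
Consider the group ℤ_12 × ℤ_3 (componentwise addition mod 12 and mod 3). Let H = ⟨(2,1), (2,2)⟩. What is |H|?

18

|⟨(2,1)⟩| = 6 and |⟨(2,2)⟩| = 6, so |H| is a multiple of lcm(6, 6) = 6 and divides |G| = 36.
Closing under the operation: H = {(0,0), (0,1), (0,2), (2,0), (2,1), (2,2), (4,0), (4,1), (4,2), (6,0), (6,1), (6,2), (8,0), (8,1), (8,2), (10,0), (10,1), (10,2)}, so |H| = 18.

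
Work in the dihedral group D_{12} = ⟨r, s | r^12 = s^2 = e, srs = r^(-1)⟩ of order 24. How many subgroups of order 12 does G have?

3

|G| = 24 and 12 | 24, so subgroups of order 12 are possible by Lagrange.
The subgroups of order 12 are: {e, r, r^2, r^3, r^4, r^5, r^6, r^7, r^8, r^9, r^10, r^11}; {e, r^2, r^4, r^6, r^8, r^10, s, r^2s, r^4s, r^6s, r^8s, r^10s}; {e, r^2, r^4, r^6, r^8, r^10, rs, r^3s, r^5s, r^7s, r^9s, r^11s}.
So G has 3 subgroups of order 12.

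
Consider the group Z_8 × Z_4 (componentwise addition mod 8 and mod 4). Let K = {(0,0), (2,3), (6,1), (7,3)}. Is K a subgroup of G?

(7,3) ∈ K but its inverse (1,1) ∉ K, so K is not a subgroup.

No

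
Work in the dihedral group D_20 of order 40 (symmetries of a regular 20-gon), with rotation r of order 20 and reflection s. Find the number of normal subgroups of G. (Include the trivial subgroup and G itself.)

G has 48 subgroups. Checking conjugation-invariance by order — order 1: 1/1 normal; order 2: 1/21 normal; order 4: 1/11 normal; order 5: 1/1 normal; order 8: 0/5 normal; order 10: 1/5 normal; order 20: 3/3 normal; order 40: 1/1 normal.
Total normal subgroups: 9.

9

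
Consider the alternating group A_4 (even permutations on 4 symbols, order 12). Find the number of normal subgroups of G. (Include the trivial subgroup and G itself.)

3

G has 10 subgroups. Checking conjugation-invariance by order — order 1: 1/1 normal; order 2: 0/3 normal; order 3: 0/4 normal; order 4: 1/1 normal; order 12: 1/1 normal.
Total normal subgroups: 3.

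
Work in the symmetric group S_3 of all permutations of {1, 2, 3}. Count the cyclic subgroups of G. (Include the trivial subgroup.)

5

Each element a generates a cyclic subgroup ⟨a⟩; distinct elements may generate the same one (a cyclic group of order d has φ(d) generators).
Cyclic subgroups by order — order 1: 1; order 2: 3; order 3: 1.
Total: 5.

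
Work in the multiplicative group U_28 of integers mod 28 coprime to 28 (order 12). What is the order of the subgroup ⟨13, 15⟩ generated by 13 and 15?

|⟨13⟩| = 2 and |⟨15⟩| = 2, so |H| is a multiple of lcm(2, 2) = 2 and divides |G| = 12.
Closing under the operation: H = {1, 13, 15, 27}, so |H| = 4.

4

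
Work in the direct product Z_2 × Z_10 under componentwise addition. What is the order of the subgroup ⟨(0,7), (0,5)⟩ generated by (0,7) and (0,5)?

10

|⟨(0,7)⟩| = 10 and |⟨(0,5)⟩| = 2, so |H| is a multiple of lcm(10, 2) = 10 and divides |G| = 20.
Closing under the operation: H = {(0,0), (0,1), (0,2), (0,3), (0,4), (0,5), (0,6), (0,7), (0,8), (0,9)}, so |H| = 10.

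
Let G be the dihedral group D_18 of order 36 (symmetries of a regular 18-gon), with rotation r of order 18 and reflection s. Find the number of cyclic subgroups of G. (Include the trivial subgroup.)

Group the elements of G by the cyclic subgroup they generate; each cyclic subgroup of order d accounts for φ(d) elements.
Cyclic subgroups by order — order 1: 1; order 2: 19; order 3: 1; order 6: 1; order 9: 1; order 18: 1.
Total: 24.

24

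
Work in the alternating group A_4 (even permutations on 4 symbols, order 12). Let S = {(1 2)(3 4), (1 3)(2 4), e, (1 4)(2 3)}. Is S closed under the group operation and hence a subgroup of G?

|S| = 4 divides |G| = 12, consistent with Lagrange.
S contains the identity, every element's inverse is in S, and S is closed under ∘: it is a subgroup.

Yes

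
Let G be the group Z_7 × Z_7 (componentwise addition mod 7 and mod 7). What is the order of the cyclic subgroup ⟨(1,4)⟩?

The order of (1,4) in Z_7 × Z_7 is lcm(ord(1) in Z_7, ord(4) in Z_7).
ord(1) = 7 and ord(4) = 7, so |⟨(1,4)⟩| = lcm(7, 7) = 7.

7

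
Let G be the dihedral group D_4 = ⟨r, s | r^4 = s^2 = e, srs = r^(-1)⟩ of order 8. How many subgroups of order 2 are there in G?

|G| = 8 and 2 | 8, so subgroups of order 2 are possible by Lagrange.
The subgroups of order 2 are: {e, r^2}; {e, r^2s}; {e, r^3s}; {e, rs}; … (5 in all).
So G has 5 subgroups of order 2.

5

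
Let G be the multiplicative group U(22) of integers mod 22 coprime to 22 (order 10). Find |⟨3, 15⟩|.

5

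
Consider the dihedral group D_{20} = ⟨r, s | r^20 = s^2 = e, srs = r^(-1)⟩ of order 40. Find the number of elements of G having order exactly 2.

Enumerating element orders in G gives 21 elements of order 2.

21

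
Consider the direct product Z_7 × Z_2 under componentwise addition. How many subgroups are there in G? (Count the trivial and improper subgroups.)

|G| = 14, so by Lagrange every subgroup order divides 14. Divisors: 1, 2, 7, 14.
Subgroups by order — order 1: 1; order 2: 1; order 7: 1; order 14: 1.
Total: 1 + 1 + 1 + 1 = 4.

4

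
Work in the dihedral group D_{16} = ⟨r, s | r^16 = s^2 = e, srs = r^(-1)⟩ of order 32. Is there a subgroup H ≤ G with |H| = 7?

No

7 does not divide |G| = 32, so by Lagrange no subgroup of order 7 exists.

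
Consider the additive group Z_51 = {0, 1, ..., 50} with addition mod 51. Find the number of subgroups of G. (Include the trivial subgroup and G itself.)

A cyclic group of order 51 has exactly one subgroup for each divisor of 51.
Divisors of 51: 1, 3, 17, 51.
So Z_51 has 4 subgroups.

4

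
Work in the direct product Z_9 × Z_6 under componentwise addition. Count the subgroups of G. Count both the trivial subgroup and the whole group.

|G| = 54, so by Lagrange every subgroup order divides 54. Divisors: 1, 2, 3, 6, 9, 18, 27, 54.
Subgroups by order — order 1: 1; order 2: 1; order 3: 4; order 6: 4; order 9: 4; order 18: 4; order 27: 1; order 54: 1.
Total: 1 + 1 + 4 + 4 + 4 + 4 + 1 + 1 = 20.

20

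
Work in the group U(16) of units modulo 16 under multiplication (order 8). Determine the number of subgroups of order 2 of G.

3

|G| = 8 and 2 | 8, so subgroups of order 2 are possible by Lagrange.
The subgroups of order 2 are: {1, 15}; {1, 7}; {1, 9}.
So G has 3 subgroups of order 2.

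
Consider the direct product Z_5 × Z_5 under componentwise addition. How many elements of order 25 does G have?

0

An element (a,b) has order lcm(ord(a), ord(b)); count pairs with lcm equal to 25.
Enumerating gives 0 such elements.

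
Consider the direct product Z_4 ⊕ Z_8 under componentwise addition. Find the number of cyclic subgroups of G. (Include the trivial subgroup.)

14

A cyclic subgroup of order d is generated by each of its φ(d) elements of order d, so the cyclic subgroups of order d number (#elements of order d)/φ(d).
Cyclic subgroups by order — order 1: 1; order 2: 3; order 4: 6; order 8: 4.
Total: 14.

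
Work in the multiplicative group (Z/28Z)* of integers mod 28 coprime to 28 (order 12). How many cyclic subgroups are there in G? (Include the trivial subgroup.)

A cyclic subgroup of order d is generated by each of its φ(d) elements of order d, so the cyclic subgroups of order d number (#elements of order d)/φ(d).
Cyclic subgroups by order — order 1: 1; order 2: 3; order 3: 1; order 6: 3.
Total: 8.

8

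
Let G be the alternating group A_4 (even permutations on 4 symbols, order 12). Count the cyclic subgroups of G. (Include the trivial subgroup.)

8

Group the elements of G by the cyclic subgroup they generate; each cyclic subgroup of order d accounts for φ(d) elements.
Cyclic subgroups by order — order 1: 1; order 2: 3; order 3: 4.
Total: 8.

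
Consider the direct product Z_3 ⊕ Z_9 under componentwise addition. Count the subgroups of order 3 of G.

4

|G| = 27 and 3 | 27, so subgroups of order 3 are possible by Lagrange.
The subgroups of order 3 are: {(0,0), (0,3), (0,6)}; {(0,0), (1,0), (2,0)}; {(0,0), (1,3), (2,6)}; {(0,0), (1,6), (2,3)}.
So G has 4 subgroups of order 3.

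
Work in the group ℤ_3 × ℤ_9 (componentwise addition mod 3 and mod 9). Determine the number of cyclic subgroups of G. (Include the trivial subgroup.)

8

Each element a generates a cyclic subgroup ⟨a⟩; distinct elements may generate the same one (a cyclic group of order d has φ(d) generators).
Cyclic subgroups by order — order 1: 1; order 3: 4; order 9: 3.
Total: 8.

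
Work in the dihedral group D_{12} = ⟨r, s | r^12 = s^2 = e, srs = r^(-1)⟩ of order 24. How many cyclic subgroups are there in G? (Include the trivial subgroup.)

Group the elements of G by the cyclic subgroup they generate; each cyclic subgroup of order d accounts for φ(d) elements.
Cyclic subgroups by order — order 1: 1; order 2: 13; order 3: 1; order 4: 1; order 6: 1; order 12: 1.
Total: 18.

18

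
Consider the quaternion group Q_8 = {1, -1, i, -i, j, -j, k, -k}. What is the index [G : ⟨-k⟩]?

|⟨-k⟩| = 4 and |G| = 8.
By Lagrange, [G : H] = |G|/|H| = 8/4 = 2.

2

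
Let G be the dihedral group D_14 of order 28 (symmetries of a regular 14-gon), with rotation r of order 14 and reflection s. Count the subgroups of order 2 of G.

15

|G| = 28 and 2 | 28, so subgroups of order 2 are possible by Lagrange.
The subgroups of order 2 are: {e, r^10s}; {e, r^11s}; {e, r^12s}; {e, r^13s}; … (15 in all).
So G has 15 subgroups of order 2.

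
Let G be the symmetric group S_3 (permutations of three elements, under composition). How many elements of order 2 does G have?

The elements of order 2 are: (2 3), (1 2), (1 3).
That's 3.

3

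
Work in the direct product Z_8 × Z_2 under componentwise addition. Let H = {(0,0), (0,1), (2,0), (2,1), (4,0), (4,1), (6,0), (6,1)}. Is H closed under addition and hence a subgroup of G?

|H| = 8 divides |G| = 16, consistent with Lagrange.
H contains the identity, every element's inverse is in H, and H is closed under +: it is a subgroup.

Yes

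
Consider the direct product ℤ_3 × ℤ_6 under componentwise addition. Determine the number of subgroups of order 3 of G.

|G| = 18 and 3 | 18, so subgroups of order 3 are possible by Lagrange.
The subgroups of order 3 are: {(0,0), (0,2), (0,4)}; {(0,0), (1,0), (2,0)}; {(0,0), (1,2), (2,4)}; {(0,0), (1,4), (2,2)}.
So G has 4 subgroups of order 3.

4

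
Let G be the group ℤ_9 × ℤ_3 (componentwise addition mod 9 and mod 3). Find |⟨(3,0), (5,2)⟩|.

9

|⟨(3,0)⟩| = 3 and |⟨(5,2)⟩| = 9, so |H| is a multiple of lcm(3, 9) = 9 and divides |G| = 27.
Closing under the operation: H = {(0,0), (1,1), (2,2), (3,0), (4,1), (5,2), (6,0), (7,1), (8,2)}, so |H| = 9.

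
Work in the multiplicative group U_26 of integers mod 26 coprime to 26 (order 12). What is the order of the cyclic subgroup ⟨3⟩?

3

Compute successive powers of 3 mod 26: 3, 9, 1; 3^3 ≡ 1 (mod 26).
So |⟨3⟩| = 3.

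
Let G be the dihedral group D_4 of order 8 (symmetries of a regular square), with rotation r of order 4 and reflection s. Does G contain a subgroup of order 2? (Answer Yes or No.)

2 | 8. A subgroup of order 2 is {e, r^2}.

Yes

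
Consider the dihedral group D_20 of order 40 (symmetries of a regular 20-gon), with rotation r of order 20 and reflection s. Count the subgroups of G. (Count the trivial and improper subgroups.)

48

|G| = 40, so by Lagrange every subgroup order divides 40. Divisors: 1, 2, 4, 5, 8, 10, 20, 40.
Subgroups by order — order 1: 1; order 2: 21; order 4: 11; order 5: 1; order 8: 5; order 10: 5; order 20: 3; order 40: 1.
Total: 1 + 21 + 11 + 1 + 5 + 5 + 3 + 1 = 48.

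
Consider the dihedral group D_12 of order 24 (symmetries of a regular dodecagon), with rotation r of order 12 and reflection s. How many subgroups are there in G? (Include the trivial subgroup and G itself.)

34

|G| = 24, so by Lagrange every subgroup order divides 24. Divisors: 1, 2, 3, 4, 6, 8, 12, 24.
Subgroups by order — order 1: 1; order 2: 13; order 3: 1; order 4: 7; order 6: 5; order 8: 3; order 12: 3; order 24: 1.
Total: 1 + 13 + 1 + 7 + 5 + 3 + 3 + 1 = 34.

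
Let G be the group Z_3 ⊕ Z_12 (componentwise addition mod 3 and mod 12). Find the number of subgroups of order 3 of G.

|G| = 36 and 3 | 36, so subgroups of order 3 are possible by Lagrange.
The subgroups of order 3 are: {(0,0), (0,4), (0,8)}; {(0,0), (1,0), (2,0)}; {(0,0), (1,4), (2,8)}; {(0,0), (1,8), (2,4)}.
So G has 4 subgroups of order 3.

4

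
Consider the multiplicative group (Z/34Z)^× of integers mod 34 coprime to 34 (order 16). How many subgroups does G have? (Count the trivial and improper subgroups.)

5

|G| = 16, so by Lagrange every subgroup order divides 16. Divisors: 1, 2, 4, 8, 16.
Subgroups by order — order 1: 1; order 2: 1; order 4: 1; order 8: 1; order 16: 1.
Total: 1 + 1 + 1 + 1 + 1 = 5.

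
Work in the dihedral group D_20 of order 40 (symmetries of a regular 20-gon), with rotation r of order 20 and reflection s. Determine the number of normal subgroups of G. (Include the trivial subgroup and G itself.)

G has 48 subgroups. Checking conjugation-invariance by order — order 1: 1/1 normal; order 2: 1/21 normal; order 4: 1/11 normal; order 5: 1/1 normal; order 8: 0/5 normal; order 10: 1/5 normal; order 20: 3/3 normal; order 40: 1/1 normal.
Total normal subgroups: 9.

9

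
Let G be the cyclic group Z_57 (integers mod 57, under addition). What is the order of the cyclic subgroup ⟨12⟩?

19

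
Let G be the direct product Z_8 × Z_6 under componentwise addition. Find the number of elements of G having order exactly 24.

16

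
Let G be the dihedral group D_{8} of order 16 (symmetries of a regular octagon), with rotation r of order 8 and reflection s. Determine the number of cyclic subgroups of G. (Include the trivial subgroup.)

12

Each element a generates a cyclic subgroup ⟨a⟩; distinct elements may generate the same one (a cyclic group of order d has φ(d) generators).
Cyclic subgroups by order — order 1: 1; order 2: 9; order 4: 1; order 8: 1.
Total: 12.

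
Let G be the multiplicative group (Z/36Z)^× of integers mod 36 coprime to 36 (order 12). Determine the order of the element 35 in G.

2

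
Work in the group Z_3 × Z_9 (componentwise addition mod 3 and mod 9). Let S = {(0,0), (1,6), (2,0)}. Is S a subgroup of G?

No

(1,6) ∈ S but its inverse (2,3) ∉ S, so S is not a subgroup.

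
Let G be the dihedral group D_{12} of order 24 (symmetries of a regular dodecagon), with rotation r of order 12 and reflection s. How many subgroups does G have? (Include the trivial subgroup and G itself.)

|G| = 24, so by Lagrange every subgroup order divides 24. Divisors: 1, 2, 3, 4, 6, 8, 12, 24.
Subgroups by order — order 1: 1; order 2: 13; order 3: 1; order 4: 7; order 6: 5; order 8: 3; order 12: 3; order 24: 1.
Total: 1 + 13 + 1 + 7 + 5 + 3 + 3 + 1 = 34.

34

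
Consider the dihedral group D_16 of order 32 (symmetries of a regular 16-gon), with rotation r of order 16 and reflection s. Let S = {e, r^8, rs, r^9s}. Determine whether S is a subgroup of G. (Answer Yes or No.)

Yes

|S| = 4 divides |G| = 32, consistent with Lagrange.
S contains the identity, every element's inverse is in S, and S is closed under ·: it is a subgroup.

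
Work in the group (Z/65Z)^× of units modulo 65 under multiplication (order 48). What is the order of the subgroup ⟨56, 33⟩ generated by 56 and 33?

24

|⟨56⟩| = 6 and |⟨33⟩| = 12, so |H| is a multiple of lcm(6, 12) = 12 and divides |G| = 48.
Closing under the operation: H = {1, 2, 4, 7, 8, 9, 14, 16, 18, 28, 29, 32, 33, 36, 37, 47, 49, 51, 56, 57, 58, 61, 63, 64}, so |H| = 24.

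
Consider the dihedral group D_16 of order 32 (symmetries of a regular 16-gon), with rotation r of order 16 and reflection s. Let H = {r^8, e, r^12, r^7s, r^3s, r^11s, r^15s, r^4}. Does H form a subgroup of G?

Yes

|H| = 8 divides |G| = 32, consistent with Lagrange.
H contains the identity, every element's inverse is in H, and H is closed under ·: it is a subgroup.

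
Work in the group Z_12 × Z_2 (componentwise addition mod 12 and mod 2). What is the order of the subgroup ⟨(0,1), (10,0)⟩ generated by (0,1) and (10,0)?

12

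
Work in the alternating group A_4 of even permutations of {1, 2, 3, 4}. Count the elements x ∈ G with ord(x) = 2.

3

The elements of order 2 are: (1 2)(3 4), (1 3)(2 4), (1 4)(2 3).
That's 3.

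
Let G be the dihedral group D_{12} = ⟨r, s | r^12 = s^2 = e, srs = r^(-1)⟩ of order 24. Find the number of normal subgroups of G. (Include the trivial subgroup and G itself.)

G has 34 subgroups. Checking conjugation-invariance by order — order 1: 1/1 normal; order 2: 1/13 normal; order 3: 1/1 normal; order 4: 1/7 normal; order 6: 1/5 normal; order 8: 0/3 normal; order 12: 3/3 normal; order 24: 1/1 normal.
Total normal subgroups: 9.

9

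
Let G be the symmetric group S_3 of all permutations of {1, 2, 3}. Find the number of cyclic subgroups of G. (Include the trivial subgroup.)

5

Each element a generates a cyclic subgroup ⟨a⟩; distinct elements may generate the same one (a cyclic group of order d has φ(d) generators).
Cyclic subgroups by order — order 1: 1; order 2: 3; order 3: 1.
Total: 5.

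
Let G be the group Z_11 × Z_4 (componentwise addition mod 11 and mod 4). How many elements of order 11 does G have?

10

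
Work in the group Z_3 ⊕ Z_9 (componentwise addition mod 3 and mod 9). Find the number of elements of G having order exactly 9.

18

An element (a,b) has order lcm(ord(a), ord(b)); count pairs with lcm equal to 9.
Enumerating gives 18 such elements.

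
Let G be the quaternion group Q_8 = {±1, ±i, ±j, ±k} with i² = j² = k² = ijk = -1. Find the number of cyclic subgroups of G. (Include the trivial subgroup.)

Group the elements of G by the cyclic subgroup they generate; each cyclic subgroup of order d accounts for φ(d) elements.
Cyclic subgroups by order — order 1: 1; order 2: 1; order 4: 3.
Total: 5.

5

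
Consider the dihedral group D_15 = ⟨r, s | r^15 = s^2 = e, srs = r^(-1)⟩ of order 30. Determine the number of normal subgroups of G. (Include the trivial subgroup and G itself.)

5

G has 28 subgroups. Checking conjugation-invariance by order — order 1: 1/1 normal; order 2: 0/15 normal; order 3: 1/1 normal; order 5: 1/1 normal; order 6: 0/5 normal; order 10: 0/3 normal; order 15: 1/1 normal; order 30: 1/1 normal.
Total normal subgroups: 5.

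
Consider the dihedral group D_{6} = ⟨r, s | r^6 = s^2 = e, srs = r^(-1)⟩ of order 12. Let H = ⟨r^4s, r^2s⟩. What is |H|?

6

|⟨r^4s⟩| = 2 and |⟨r^2s⟩| = 2, so |H| is a multiple of lcm(2, 2) = 2 and divides |G| = 12.
Closing under the operation: H = {e, r^2, r^4, s, r^2s, r^4s}, so |H| = 6.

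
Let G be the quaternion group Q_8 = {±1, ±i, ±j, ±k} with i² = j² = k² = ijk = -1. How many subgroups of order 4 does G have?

|G| = 8 and 4 | 8, so subgroups of order 4 are possible by Lagrange.
The subgroups of order 4 are: {1, -1, i, -i}; {1, -1, j, -j}; {1, -1, k, -k}.
So G has 3 subgroups of order 4.

3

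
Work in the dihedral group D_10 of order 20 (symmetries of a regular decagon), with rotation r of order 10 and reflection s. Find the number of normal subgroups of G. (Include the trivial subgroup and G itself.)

7

G has 22 subgroups. Checking conjugation-invariance by order — order 1: 1/1 normal; order 2: 1/11 normal; order 4: 0/5 normal; order 5: 1/1 normal; order 10: 3/3 normal; order 20: 1/1 normal.
Total normal subgroups: 7.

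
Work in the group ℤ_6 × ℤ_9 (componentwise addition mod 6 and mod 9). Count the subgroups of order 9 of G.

|G| = 54 and 9 | 54, so subgroups of order 9 are possible by Lagrange.
The subgroups of order 9 are: {(0,0), (0,1), (0,2), (0,3), (0,4), (0,5), (0,6), (0,7), (0,8)}; {(0,0), (0,3), (0,6), (2,0), (2,3), (2,6), (4,0), (4,3), (4,6)}; {(0,0), (0,3), (0,6), (2,1), (2,4), (2,7), (4,2), (4,5), (4,8)}; {(0,0), (0,3), (0,6), (2,2), (2,5), (2,8), (4,1), (4,4), (4,7)}.
So G has 4 subgroups of order 9.

4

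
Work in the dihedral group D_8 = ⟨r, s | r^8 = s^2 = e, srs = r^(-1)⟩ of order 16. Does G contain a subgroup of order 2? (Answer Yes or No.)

Yes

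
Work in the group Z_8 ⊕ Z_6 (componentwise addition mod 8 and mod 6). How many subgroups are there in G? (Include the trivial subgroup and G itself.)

|G| = 48, so by Lagrange every subgroup order divides 48. Divisors: 1, 2, 3, 4, 6, 8, 12, 16, 24, 48.
Subgroups by order — order 1: 1; order 2: 3; order 3: 1; order 4: 3; order 6: 3; order 8: 3; order 12: 3; order 16: 1; order 24: 3; order 48: 1.
Total: 1 + 3 + 1 + 3 + 3 + 3 + 3 + 1 + 3 + 1 = 22.

22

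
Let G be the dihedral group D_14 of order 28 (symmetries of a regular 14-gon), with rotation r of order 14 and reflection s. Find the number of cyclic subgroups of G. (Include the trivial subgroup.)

18

A cyclic subgroup of order d is generated by each of its φ(d) elements of order d, so the cyclic subgroups of order d number (#elements of order d)/φ(d).
Cyclic subgroups by order — order 1: 1; order 2: 15; order 7: 1; order 14: 1.
Total: 18.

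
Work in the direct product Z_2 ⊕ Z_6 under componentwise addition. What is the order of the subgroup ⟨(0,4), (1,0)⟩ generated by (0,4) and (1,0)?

6

|⟨(0,4)⟩| = 3 and |⟨(1,0)⟩| = 2, so |H| is a multiple of lcm(3, 2) = 6 and divides |G| = 12.
Closing under the operation: H = {(0,0), (0,2), (0,4), (1,0), (1,2), (1,4)}, so |H| = 6.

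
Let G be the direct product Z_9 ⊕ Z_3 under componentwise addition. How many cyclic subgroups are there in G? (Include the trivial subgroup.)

Group the elements of G by the cyclic subgroup they generate; each cyclic subgroup of order d accounts for φ(d) elements.
Cyclic subgroups by order — order 1: 1; order 3: 4; order 9: 3.
Total: 8.

8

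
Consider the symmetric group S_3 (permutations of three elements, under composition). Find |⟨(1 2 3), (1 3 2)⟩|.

3

|⟨(1 2 3)⟩| = 3 and |⟨(1 3 2)⟩| = 3, so |H| is a multiple of lcm(3, 3) = 3 and divides |G| = 6.
Closing under the operation: H = {e, (1 2 3), (1 3 2)}, so |H| = 3.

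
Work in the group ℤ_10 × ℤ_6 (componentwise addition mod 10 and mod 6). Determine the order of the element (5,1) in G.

6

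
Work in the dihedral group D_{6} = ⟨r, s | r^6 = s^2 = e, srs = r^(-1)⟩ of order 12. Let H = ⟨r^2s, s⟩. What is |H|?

|⟨r^2s⟩| = 2 and |⟨s⟩| = 2, so |H| is a multiple of lcm(2, 2) = 2 and divides |G| = 12.
Closing under the operation: H = {e, r^2, r^4, s, r^2s, r^4s}, so |H| = 6.

6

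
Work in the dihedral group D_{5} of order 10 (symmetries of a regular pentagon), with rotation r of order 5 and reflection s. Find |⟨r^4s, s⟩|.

10

|⟨r^4s⟩| = 2 and |⟨s⟩| = 2, so |H| is a multiple of lcm(2, 2) = 2 and divides |G| = 10.
Closing {r^4s, s} under the group operation gives all of G, so |H| = 10.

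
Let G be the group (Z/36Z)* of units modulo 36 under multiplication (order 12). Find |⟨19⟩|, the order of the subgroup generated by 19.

2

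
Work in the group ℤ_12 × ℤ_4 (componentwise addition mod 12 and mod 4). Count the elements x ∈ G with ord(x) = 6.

An element (a,b) has order lcm(ord(a), ord(b)); count pairs with lcm equal to 6.
Enumerating gives 6 such elements.

6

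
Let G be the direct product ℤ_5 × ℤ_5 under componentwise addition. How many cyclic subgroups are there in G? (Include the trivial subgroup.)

Group the elements of G by the cyclic subgroup they generate; each cyclic subgroup of order d accounts for φ(d) elements.
Cyclic subgroups by order — order 1: 1; order 5: 6.
Total: 7.

7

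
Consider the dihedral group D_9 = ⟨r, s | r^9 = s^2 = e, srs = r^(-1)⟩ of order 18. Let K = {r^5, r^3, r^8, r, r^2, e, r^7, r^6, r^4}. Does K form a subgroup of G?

|K| = 9 divides |G| = 18, consistent with Lagrange.
K contains the identity, every element's inverse is in K, and K is closed under ·: it is a subgroup.
In fact K = ⟨r^4⟩.

Yes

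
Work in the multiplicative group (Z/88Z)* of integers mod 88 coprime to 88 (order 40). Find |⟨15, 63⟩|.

20

|⟨15⟩| = 10 and |⟨63⟩| = 10, so |H| is a multiple of lcm(10, 10) = 10 and divides |G| = 40.
Closing under the operation: H = {1, 7, 9, 15, 17, 23, 25, 31, 39, 41, 47, 49, 57, 63, 65, 71, 73, 79, 81, 87}, so |H| = 20.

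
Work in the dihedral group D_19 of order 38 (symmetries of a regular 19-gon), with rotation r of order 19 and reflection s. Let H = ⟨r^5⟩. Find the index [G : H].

2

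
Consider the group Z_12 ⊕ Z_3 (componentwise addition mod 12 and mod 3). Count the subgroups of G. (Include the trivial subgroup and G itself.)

18

|G| = 36, so by Lagrange every subgroup order divides 36. Divisors: 1, 2, 3, 4, 6, 9, 12, 18, 36.
Subgroups by order — order 1: 1; order 2: 1; order 3: 4; order 4: 1; order 6: 4; order 9: 1; order 12: 4; order 18: 1; order 36: 1.
Total: 1 + 1 + 4 + 1 + 4 + 1 + 4 + 1 + 1 = 18.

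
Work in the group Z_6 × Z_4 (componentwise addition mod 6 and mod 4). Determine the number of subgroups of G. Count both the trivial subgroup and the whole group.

16

|G| = 24, so by Lagrange every subgroup order divides 24. Divisors: 1, 2, 3, 4, 6, 8, 12, 24.
Subgroups by order — order 1: 1; order 2: 3; order 3: 1; order 4: 3; order 6: 3; order 8: 1; order 12: 3; order 24: 1.
Total: 1 + 3 + 1 + 3 + 3 + 1 + 3 + 1 = 16.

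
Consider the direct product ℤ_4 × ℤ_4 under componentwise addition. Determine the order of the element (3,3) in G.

The order of (3,3) in Z_4 × Z_4 is lcm(ord(3) in Z_4, ord(3) in Z_4).
ord(3) = 4 and ord(3) = 4, so |⟨(3,3)⟩| = lcm(4, 4) = 4.

4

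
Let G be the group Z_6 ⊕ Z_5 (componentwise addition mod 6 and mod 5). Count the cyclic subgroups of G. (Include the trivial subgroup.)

Group the elements of G by the cyclic subgroup they generate; each cyclic subgroup of order d accounts for φ(d) elements.
Cyclic subgroups by order — order 1: 1; order 2: 1; order 3: 1; order 5: 1; order 6: 1; order 10: 1; order 15: 1; order 30: 1.
Total: 8.

8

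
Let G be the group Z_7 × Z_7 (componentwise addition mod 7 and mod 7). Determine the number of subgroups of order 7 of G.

8

|G| = 49 and 7 | 49, so subgroups of order 7 are possible by Lagrange.
The subgroups of order 7 are: {(0,0), (0,1), (0,2), (0,3), (0,4), (0,5), (0,6)}; {(0,0), (1,0), (2,0), (3,0), (4,0), (5,0), (6,0)}; {(0,0), (1,1), (2,2), (3,3), (4,4), (5,5), (6,6)}; {(0,0), (1,2), (2,4), (3,6), (4,1), (5,3), (6,5)}; … (8 in all).
So G has 8 subgroups of order 7.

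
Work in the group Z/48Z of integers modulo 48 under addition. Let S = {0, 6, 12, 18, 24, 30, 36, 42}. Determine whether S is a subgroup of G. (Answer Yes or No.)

|S| = 8 divides |G| = 48, consistent with Lagrange.
S contains the identity, every element's inverse is in S, and S is closed under +: it is a subgroup.
In fact S = ⟨6⟩.

Yes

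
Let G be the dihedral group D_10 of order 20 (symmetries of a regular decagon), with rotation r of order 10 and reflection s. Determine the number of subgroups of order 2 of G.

11

|G| = 20 and 2 | 20, so subgroups of order 2 are possible by Lagrange.
The subgroups of order 2 are: {e, r^2s}; {e, r^3s}; {e, r^4s}; {e, r^5}; … (11 in all).
So G has 11 subgroups of order 2.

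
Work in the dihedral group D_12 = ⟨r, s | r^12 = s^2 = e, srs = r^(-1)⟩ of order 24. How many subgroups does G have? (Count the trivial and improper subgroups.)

|G| = 24, so by Lagrange every subgroup order divides 24. Divisors: 1, 2, 3, 4, 6, 8, 12, 24.
Subgroups by order — order 1: 1; order 2: 13; order 3: 1; order 4: 7; order 6: 5; order 8: 3; order 12: 3; order 24: 1.
Total: 1 + 13 + 1 + 7 + 5 + 3 + 3 + 1 = 34.

34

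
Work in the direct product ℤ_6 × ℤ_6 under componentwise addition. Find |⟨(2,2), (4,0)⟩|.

9

|⟨(2,2)⟩| = 3 and |⟨(4,0)⟩| = 3, so |H| is a multiple of lcm(3, 3) = 3 and divides |G| = 36.
Closing under the operation: H = {(0,0), (0,2), (0,4), (2,0), (2,2), (2,4), (4,0), (4,2), (4,4)}, so |H| = 9.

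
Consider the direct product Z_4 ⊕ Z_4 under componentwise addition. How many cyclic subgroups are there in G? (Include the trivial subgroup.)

Group the elements of G by the cyclic subgroup they generate; each cyclic subgroup of order d accounts for φ(d) elements.
Cyclic subgroups by order — order 1: 1; order 2: 3; order 4: 6.
Total: 10.

10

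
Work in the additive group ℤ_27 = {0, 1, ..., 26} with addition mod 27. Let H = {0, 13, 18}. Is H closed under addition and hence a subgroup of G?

No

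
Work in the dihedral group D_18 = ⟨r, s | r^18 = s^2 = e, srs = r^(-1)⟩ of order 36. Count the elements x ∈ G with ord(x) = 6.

The elements of order 6 are: r^3, r^15.
That's 2.

2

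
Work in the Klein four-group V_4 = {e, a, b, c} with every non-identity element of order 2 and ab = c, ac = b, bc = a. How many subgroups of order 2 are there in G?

|G| = 4 and 2 | 4, so subgroups of order 2 are possible by Lagrange.
The subgroups of order 2 are: {e, a}; {e, b}; {e, c}.
So G has 3 subgroups of order 2.

3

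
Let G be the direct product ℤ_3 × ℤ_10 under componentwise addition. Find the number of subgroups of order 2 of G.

|G| = 30 and 2 | 30, so subgroups of order 2 are possible by Lagrange.
The subgroups of order 2 are: {(0,0), (0,5)}.
So G has 1 subgroup of order 2.

1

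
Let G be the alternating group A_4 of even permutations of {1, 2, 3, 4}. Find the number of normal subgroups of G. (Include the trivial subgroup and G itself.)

G has 10 subgroups. Checking conjugation-invariance by order — order 1: 1/1 normal; order 2: 0/3 normal; order 3: 0/4 normal; order 4: 1/1 normal; order 12: 1/1 normal.
Total normal subgroups: 3.

3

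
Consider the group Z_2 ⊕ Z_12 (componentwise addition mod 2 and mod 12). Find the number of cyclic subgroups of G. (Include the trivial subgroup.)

12

Group the elements of G by the cyclic subgroup they generate; each cyclic subgroup of order d accounts for φ(d) elements.
Cyclic subgroups by order — order 1: 1; order 2: 3; order 3: 1; order 4: 2; order 6: 3; order 12: 2.
Total: 12.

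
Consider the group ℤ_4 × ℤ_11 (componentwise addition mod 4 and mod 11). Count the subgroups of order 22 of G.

|G| = 44 and 22 | 44, so subgroups of order 22 are possible by Lagrange.
The subgroups of order 22 are: {(0,0), (0,1), (0,2), (0,3), (0,4), (0,5), (0,6), (0,7), (0,8), (0,9), (0,10), (2,0), (2,1), (2,2), (2,3), (2,4), (2,5), (2,6), (2,7), (2,8), (2,9), (2,10)}.
So G has 1 subgroup of order 22.

1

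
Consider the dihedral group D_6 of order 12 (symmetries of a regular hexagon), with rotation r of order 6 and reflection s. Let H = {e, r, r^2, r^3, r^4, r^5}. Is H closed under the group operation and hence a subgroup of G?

|H| = 6 divides |G| = 12, consistent with Lagrange.
H contains the identity, every element's inverse is in H, and H is closed under ·: it is a subgroup.
In fact H = ⟨r^5⟩.

Yes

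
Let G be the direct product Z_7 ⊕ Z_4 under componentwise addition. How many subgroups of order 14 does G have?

1

|G| = 28 and 14 | 28, so subgroups of order 14 are possible by Lagrange.
The subgroups of order 14 are: {(0,0), (0,2), (1,0), (1,2), (2,0), (2,2), (3,0), (3,2), (4,0), (4,2), (5,0), (5,2), (6,0), (6,2)}.
So G has 1 subgroup of order 14.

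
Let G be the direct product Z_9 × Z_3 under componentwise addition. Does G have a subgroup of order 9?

9 | 27. A subgroup of order 9 is {(0,0), (0,1), (0,2), (3,0), (3,1), (3,2), (6,0), (6,1), (6,2)}.

Yes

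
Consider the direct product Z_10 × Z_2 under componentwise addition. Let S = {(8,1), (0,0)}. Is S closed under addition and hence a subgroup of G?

No

(8,1) ∈ S but its inverse (2,1) ∉ S, so S is not a subgroup.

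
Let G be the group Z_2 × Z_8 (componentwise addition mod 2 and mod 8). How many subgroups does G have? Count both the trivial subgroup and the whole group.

11

|G| = 16, so by Lagrange every subgroup order divides 16. Divisors: 1, 2, 4, 8, 16.
Subgroups by order — order 1: 1; order 2: 3; order 4: 3; order 8: 3; order 16: 1.
Total: 1 + 3 + 3 + 3 + 1 = 11.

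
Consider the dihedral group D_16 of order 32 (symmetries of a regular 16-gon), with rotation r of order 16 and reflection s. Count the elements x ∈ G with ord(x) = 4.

The elements of order 4 are: r^4, r^12.
That's 2.

2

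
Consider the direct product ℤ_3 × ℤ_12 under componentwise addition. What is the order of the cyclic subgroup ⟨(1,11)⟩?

12

The order of (1,11) in Z_3 × Z_12 is lcm(ord(1) in Z_3, ord(11) in Z_12).
ord(1) = 3 and ord(11) = 12, so |⟨(1,11)⟩| = lcm(3, 12) = 12.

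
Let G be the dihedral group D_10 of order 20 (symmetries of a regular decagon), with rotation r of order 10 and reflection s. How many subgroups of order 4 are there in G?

5

|G| = 20 and 4 | 20, so subgroups of order 4 are possible by Lagrange.
The subgroups of order 4 are: {e, r^5, r^2s, r^7s}; {e, r^5, r^3s, r^8s}; {e, r^5, r^4s, r^9s}; {e, r^5, s, r^5s}; … (5 in all).
So G has 5 subgroups of order 4.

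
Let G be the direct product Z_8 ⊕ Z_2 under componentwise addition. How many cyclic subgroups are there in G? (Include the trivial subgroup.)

8

A cyclic subgroup of order d is generated by each of its φ(d) elements of order d, so the cyclic subgroups of order d number (#elements of order d)/φ(d).
Cyclic subgroups by order — order 1: 1; order 2: 3; order 4: 2; order 8: 2.
Total: 8.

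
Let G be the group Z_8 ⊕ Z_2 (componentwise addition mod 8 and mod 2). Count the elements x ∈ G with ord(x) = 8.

An element (a,b) has order lcm(ord(a), ord(b)); count pairs with lcm equal to 8.
Enumerating gives 8 such elements.

8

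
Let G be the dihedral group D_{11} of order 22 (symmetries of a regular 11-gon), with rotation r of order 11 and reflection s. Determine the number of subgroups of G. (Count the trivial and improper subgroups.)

|G| = 22, so by Lagrange every subgroup order divides 22. Divisors: 1, 2, 11, 22.
Subgroups by order — order 1: 1; order 2: 11; order 11: 1; order 22: 1.
Total: 1 + 11 + 1 + 1 = 14.

14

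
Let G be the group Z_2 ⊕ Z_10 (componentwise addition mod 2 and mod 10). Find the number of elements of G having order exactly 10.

12

An element (a,b) has order lcm(ord(a), ord(b)); count pairs with lcm equal to 10.
Enumerating gives 12 such elements.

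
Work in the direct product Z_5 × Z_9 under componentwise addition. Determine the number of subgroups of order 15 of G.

1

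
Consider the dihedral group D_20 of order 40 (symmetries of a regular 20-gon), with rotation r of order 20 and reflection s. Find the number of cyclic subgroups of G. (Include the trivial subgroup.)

Each element a generates a cyclic subgroup ⟨a⟩; distinct elements may generate the same one (a cyclic group of order d has φ(d) generators).
Cyclic subgroups by order — order 1: 1; order 2: 21; order 4: 1; order 5: 1; order 10: 1; order 20: 1.
Total: 26.

26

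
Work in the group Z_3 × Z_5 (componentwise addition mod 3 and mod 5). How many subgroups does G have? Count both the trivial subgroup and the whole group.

|G| = 15, so by Lagrange every subgroup order divides 15. Divisors: 1, 3, 5, 15.
Subgroups by order — order 1: 1; order 3: 1; order 5: 1; order 15: 1.
Total: 1 + 1 + 1 + 1 = 4.

4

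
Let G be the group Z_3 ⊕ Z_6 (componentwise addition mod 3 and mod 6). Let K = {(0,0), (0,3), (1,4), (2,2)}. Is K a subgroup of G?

No

|K| = 4 does not divide |G| = 18, so by Lagrange K is not a subgroup.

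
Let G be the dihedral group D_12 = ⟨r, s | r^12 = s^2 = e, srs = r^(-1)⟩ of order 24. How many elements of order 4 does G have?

2

The elements of order 4 are: r^3, r^9.
That's 2.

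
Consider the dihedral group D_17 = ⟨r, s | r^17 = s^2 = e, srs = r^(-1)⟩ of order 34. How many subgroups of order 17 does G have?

1

|G| = 34 and 17 | 34, so subgroups of order 17 are possible by Lagrange.
The subgroups of order 17 are: {e, r, r^2, r^3, r^4, r^5, r^6, r^7, r^8, r^9, r^10, r^11, r^12, r^13, r^14, r^15, r^16}.
So G has 1 subgroup of order 17.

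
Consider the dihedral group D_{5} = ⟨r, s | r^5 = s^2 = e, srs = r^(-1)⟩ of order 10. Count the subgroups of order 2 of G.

5

|G| = 10 and 2 | 10, so subgroups of order 2 are possible by Lagrange.
The subgroups of order 2 are: {e, r^2s}; {e, r^3s}; {e, r^4s}; {e, rs}; … (5 in all).
So G has 5 subgroups of order 2.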